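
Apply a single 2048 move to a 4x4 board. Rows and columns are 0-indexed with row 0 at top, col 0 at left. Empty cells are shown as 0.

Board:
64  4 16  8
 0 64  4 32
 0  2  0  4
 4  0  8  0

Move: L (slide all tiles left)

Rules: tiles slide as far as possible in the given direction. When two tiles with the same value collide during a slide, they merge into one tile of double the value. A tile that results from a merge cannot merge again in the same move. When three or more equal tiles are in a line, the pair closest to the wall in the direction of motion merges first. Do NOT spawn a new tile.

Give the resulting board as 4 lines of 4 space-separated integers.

Slide left:
row 0: [64, 4, 16, 8] -> [64, 4, 16, 8]
row 1: [0, 64, 4, 32] -> [64, 4, 32, 0]
row 2: [0, 2, 0, 4] -> [2, 4, 0, 0]
row 3: [4, 0, 8, 0] -> [4, 8, 0, 0]

Answer: 64  4 16  8
64  4 32  0
 2  4  0  0
 4  8  0  0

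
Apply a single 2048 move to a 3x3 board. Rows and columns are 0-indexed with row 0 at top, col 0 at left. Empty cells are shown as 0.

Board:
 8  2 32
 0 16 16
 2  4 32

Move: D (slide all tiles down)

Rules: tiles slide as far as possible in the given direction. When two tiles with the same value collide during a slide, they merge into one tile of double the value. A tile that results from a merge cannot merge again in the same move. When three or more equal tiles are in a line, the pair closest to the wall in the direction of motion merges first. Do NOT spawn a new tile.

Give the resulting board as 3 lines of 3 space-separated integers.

Answer:  0  2 32
 8 16 16
 2  4 32

Derivation:
Slide down:
col 0: [8, 0, 2] -> [0, 8, 2]
col 1: [2, 16, 4] -> [2, 16, 4]
col 2: [32, 16, 32] -> [32, 16, 32]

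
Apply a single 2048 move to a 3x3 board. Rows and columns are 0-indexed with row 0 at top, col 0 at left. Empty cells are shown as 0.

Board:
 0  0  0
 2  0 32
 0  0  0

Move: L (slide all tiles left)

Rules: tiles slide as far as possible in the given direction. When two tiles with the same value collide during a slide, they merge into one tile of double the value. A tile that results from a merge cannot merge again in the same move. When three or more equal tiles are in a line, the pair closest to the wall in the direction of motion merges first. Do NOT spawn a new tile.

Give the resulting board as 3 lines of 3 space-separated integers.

Slide left:
row 0: [0, 0, 0] -> [0, 0, 0]
row 1: [2, 0, 32] -> [2, 32, 0]
row 2: [0, 0, 0] -> [0, 0, 0]

Answer:  0  0  0
 2 32  0
 0  0  0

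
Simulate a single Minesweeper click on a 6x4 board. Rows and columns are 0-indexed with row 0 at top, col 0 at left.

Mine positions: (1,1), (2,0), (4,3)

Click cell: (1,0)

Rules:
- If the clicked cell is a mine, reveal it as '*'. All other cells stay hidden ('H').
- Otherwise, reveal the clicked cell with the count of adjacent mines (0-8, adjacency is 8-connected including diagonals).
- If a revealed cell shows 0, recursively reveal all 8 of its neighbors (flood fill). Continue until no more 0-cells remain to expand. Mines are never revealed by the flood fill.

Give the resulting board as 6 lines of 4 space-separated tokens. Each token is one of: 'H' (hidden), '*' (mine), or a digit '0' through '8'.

H H H H
2 H H H
H H H H
H H H H
H H H H
H H H H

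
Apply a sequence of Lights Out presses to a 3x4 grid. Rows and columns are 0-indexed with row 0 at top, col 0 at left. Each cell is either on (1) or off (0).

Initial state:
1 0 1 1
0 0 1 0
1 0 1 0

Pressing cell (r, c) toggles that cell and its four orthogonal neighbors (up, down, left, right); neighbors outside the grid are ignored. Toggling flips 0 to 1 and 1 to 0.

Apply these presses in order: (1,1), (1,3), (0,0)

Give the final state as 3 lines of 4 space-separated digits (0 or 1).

After press 1 at (1,1):
1 1 1 1
1 1 0 0
1 1 1 0

After press 2 at (1,3):
1 1 1 0
1 1 1 1
1 1 1 1

After press 3 at (0,0):
0 0 1 0
0 1 1 1
1 1 1 1

Answer: 0 0 1 0
0 1 1 1
1 1 1 1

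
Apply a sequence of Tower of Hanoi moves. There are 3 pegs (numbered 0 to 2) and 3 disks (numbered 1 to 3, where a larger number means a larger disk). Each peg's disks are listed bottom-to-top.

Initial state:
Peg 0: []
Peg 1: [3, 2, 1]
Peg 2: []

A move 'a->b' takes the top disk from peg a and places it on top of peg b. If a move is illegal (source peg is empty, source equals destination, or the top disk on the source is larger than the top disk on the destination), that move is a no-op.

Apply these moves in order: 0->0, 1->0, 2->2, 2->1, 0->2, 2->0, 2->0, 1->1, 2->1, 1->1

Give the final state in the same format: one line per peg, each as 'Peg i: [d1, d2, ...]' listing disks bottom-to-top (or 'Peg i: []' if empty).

Answer: Peg 0: [1]
Peg 1: [3, 2]
Peg 2: []

Derivation:
After move 1 (0->0):
Peg 0: []
Peg 1: [3, 2, 1]
Peg 2: []

After move 2 (1->0):
Peg 0: [1]
Peg 1: [3, 2]
Peg 2: []

After move 3 (2->2):
Peg 0: [1]
Peg 1: [3, 2]
Peg 2: []

After move 4 (2->1):
Peg 0: [1]
Peg 1: [3, 2]
Peg 2: []

After move 5 (0->2):
Peg 0: []
Peg 1: [3, 2]
Peg 2: [1]

After move 6 (2->0):
Peg 0: [1]
Peg 1: [3, 2]
Peg 2: []

After move 7 (2->0):
Peg 0: [1]
Peg 1: [3, 2]
Peg 2: []

After move 8 (1->1):
Peg 0: [1]
Peg 1: [3, 2]
Peg 2: []

After move 9 (2->1):
Peg 0: [1]
Peg 1: [3, 2]
Peg 2: []

After move 10 (1->1):
Peg 0: [1]
Peg 1: [3, 2]
Peg 2: []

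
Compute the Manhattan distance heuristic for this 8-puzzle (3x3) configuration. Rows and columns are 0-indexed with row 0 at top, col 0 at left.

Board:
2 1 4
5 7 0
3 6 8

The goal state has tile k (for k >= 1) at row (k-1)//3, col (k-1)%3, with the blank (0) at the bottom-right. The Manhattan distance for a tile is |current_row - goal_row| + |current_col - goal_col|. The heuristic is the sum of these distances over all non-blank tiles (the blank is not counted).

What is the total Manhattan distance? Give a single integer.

Answer: 15

Derivation:
Tile 2: at (0,0), goal (0,1), distance |0-0|+|0-1| = 1
Tile 1: at (0,1), goal (0,0), distance |0-0|+|1-0| = 1
Tile 4: at (0,2), goal (1,0), distance |0-1|+|2-0| = 3
Tile 5: at (1,0), goal (1,1), distance |1-1|+|0-1| = 1
Tile 7: at (1,1), goal (2,0), distance |1-2|+|1-0| = 2
Tile 3: at (2,0), goal (0,2), distance |2-0|+|0-2| = 4
Tile 6: at (2,1), goal (1,2), distance |2-1|+|1-2| = 2
Tile 8: at (2,2), goal (2,1), distance |2-2|+|2-1| = 1
Sum: 1 + 1 + 3 + 1 + 2 + 4 + 2 + 1 = 15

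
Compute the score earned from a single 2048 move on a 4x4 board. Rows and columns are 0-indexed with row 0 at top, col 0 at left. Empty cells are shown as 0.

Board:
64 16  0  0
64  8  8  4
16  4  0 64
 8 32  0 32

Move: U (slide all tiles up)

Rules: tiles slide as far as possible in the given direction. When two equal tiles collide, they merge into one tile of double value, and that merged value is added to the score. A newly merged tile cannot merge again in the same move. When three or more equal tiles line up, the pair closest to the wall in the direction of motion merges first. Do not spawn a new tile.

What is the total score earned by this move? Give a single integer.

Slide up:
col 0: [64, 64, 16, 8] -> [128, 16, 8, 0]  score +128 (running 128)
col 1: [16, 8, 4, 32] -> [16, 8, 4, 32]  score +0 (running 128)
col 2: [0, 8, 0, 0] -> [8, 0, 0, 0]  score +0 (running 128)
col 3: [0, 4, 64, 32] -> [4, 64, 32, 0]  score +0 (running 128)
Board after move:
128  16   8   4
 16   8   0  64
  8   4   0  32
  0  32   0   0

Answer: 128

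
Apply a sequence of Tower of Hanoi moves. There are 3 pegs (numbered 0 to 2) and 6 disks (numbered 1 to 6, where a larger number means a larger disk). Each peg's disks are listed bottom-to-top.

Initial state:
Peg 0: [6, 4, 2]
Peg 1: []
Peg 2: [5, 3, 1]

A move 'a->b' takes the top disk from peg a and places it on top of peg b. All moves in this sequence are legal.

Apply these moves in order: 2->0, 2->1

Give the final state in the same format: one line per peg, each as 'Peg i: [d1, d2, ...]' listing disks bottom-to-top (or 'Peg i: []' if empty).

Answer: Peg 0: [6, 4, 2, 1]
Peg 1: [3]
Peg 2: [5]

Derivation:
After move 1 (2->0):
Peg 0: [6, 4, 2, 1]
Peg 1: []
Peg 2: [5, 3]

After move 2 (2->1):
Peg 0: [6, 4, 2, 1]
Peg 1: [3]
Peg 2: [5]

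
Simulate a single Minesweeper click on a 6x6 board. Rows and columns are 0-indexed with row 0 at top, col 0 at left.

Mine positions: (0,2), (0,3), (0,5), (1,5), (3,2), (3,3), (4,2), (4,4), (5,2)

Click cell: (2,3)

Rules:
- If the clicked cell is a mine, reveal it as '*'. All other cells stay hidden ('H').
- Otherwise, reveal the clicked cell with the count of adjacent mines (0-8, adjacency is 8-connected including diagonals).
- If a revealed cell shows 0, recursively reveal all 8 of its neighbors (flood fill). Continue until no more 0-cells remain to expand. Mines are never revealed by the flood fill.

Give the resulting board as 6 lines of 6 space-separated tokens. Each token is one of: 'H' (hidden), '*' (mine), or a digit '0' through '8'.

H H H H H H
H H H H H H
H H H 2 H H
H H H H H H
H H H H H H
H H H H H H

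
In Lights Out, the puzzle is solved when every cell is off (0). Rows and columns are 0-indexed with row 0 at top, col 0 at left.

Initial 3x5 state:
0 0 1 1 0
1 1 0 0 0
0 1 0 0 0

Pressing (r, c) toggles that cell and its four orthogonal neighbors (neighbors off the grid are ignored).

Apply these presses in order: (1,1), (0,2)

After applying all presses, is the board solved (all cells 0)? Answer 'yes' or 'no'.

Answer: yes

Derivation:
After press 1 at (1,1):
0 1 1 1 0
0 0 1 0 0
0 0 0 0 0

After press 2 at (0,2):
0 0 0 0 0
0 0 0 0 0
0 0 0 0 0

Lights still on: 0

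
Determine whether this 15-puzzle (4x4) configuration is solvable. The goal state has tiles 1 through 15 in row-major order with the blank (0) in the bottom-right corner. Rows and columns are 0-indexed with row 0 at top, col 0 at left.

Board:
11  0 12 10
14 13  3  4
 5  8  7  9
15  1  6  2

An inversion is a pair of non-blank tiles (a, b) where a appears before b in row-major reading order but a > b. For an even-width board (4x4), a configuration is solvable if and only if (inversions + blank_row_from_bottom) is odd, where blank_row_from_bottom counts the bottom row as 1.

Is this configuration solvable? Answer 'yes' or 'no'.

Answer: no

Derivation:
Inversions: 68
Blank is in row 0 (0-indexed from top), which is row 4 counting from the bottom (bottom = 1).
68 + 4 = 72, which is even, so the puzzle is not solvable.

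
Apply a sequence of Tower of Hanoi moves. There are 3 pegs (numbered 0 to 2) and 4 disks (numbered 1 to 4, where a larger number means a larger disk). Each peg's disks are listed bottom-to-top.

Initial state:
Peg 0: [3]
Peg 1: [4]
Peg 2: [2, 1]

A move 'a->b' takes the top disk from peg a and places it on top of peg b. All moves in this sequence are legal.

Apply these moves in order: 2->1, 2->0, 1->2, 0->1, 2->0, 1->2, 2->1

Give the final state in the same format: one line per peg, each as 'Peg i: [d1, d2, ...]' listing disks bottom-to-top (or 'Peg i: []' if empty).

Answer: Peg 0: [3, 1]
Peg 1: [4, 2]
Peg 2: []

Derivation:
After move 1 (2->1):
Peg 0: [3]
Peg 1: [4, 1]
Peg 2: [2]

After move 2 (2->0):
Peg 0: [3, 2]
Peg 1: [4, 1]
Peg 2: []

After move 3 (1->2):
Peg 0: [3, 2]
Peg 1: [4]
Peg 2: [1]

After move 4 (0->1):
Peg 0: [3]
Peg 1: [4, 2]
Peg 2: [1]

After move 5 (2->0):
Peg 0: [3, 1]
Peg 1: [4, 2]
Peg 2: []

After move 6 (1->2):
Peg 0: [3, 1]
Peg 1: [4]
Peg 2: [2]

After move 7 (2->1):
Peg 0: [3, 1]
Peg 1: [4, 2]
Peg 2: []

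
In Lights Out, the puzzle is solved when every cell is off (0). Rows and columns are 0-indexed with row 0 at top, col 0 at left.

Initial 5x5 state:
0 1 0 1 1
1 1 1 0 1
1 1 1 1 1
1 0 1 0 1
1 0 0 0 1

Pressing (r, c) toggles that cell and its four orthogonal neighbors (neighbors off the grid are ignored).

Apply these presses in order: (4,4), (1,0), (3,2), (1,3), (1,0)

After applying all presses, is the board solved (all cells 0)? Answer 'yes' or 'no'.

Answer: no

Derivation:
After press 1 at (4,4):
0 1 0 1 1
1 1 1 0 1
1 1 1 1 1
1 0 1 0 0
1 0 0 1 0

After press 2 at (1,0):
1 1 0 1 1
0 0 1 0 1
0 1 1 1 1
1 0 1 0 0
1 0 0 1 0

After press 3 at (3,2):
1 1 0 1 1
0 0 1 0 1
0 1 0 1 1
1 1 0 1 0
1 0 1 1 0

After press 4 at (1,3):
1 1 0 0 1
0 0 0 1 0
0 1 0 0 1
1 1 0 1 0
1 0 1 1 0

After press 5 at (1,0):
0 1 0 0 1
1 1 0 1 0
1 1 0 0 1
1 1 0 1 0
1 0 1 1 0

Lights still on: 14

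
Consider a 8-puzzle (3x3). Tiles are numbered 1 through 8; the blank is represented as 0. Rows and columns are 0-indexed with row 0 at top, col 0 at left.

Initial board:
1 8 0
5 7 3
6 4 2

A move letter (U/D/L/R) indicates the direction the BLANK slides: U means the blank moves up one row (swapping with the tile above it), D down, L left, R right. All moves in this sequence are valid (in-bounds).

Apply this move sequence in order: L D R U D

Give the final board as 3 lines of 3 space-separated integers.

After move 1 (L):
1 0 8
5 7 3
6 4 2

After move 2 (D):
1 7 8
5 0 3
6 4 2

After move 3 (R):
1 7 8
5 3 0
6 4 2

After move 4 (U):
1 7 0
5 3 8
6 4 2

After move 5 (D):
1 7 8
5 3 0
6 4 2

Answer: 1 7 8
5 3 0
6 4 2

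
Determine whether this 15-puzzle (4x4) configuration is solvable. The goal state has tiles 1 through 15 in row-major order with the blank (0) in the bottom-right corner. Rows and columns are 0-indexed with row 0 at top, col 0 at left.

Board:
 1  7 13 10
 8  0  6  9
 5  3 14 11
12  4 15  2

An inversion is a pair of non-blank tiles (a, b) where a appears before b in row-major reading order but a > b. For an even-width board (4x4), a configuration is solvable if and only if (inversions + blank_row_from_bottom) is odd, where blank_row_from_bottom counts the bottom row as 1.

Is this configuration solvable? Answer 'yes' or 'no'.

Answer: no

Derivation:
Inversions: 49
Blank is in row 1 (0-indexed from top), which is row 3 counting from the bottom (bottom = 1).
49 + 3 = 52, which is even, so the puzzle is not solvable.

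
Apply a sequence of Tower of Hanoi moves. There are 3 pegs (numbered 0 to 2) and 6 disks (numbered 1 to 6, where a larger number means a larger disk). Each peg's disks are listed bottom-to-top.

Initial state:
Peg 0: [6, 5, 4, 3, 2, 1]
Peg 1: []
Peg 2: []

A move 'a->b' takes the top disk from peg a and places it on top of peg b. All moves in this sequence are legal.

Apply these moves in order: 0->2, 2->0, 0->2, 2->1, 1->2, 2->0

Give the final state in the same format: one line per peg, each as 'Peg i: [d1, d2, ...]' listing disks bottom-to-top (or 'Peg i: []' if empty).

After move 1 (0->2):
Peg 0: [6, 5, 4, 3, 2]
Peg 1: []
Peg 2: [1]

After move 2 (2->0):
Peg 0: [6, 5, 4, 3, 2, 1]
Peg 1: []
Peg 2: []

After move 3 (0->2):
Peg 0: [6, 5, 4, 3, 2]
Peg 1: []
Peg 2: [1]

After move 4 (2->1):
Peg 0: [6, 5, 4, 3, 2]
Peg 1: [1]
Peg 2: []

After move 5 (1->2):
Peg 0: [6, 5, 4, 3, 2]
Peg 1: []
Peg 2: [1]

After move 6 (2->0):
Peg 0: [6, 5, 4, 3, 2, 1]
Peg 1: []
Peg 2: []

Answer: Peg 0: [6, 5, 4, 3, 2, 1]
Peg 1: []
Peg 2: []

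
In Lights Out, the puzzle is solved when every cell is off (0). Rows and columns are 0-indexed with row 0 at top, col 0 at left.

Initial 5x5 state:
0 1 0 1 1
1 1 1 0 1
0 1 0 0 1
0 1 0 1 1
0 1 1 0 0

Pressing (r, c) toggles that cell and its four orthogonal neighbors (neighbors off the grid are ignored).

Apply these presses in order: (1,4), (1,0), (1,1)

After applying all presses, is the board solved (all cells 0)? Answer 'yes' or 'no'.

Answer: no

Derivation:
After press 1 at (1,4):
0 1 0 1 0
1 1 1 1 0
0 1 0 0 0
0 1 0 1 1
0 1 1 0 0

After press 2 at (1,0):
1 1 0 1 0
0 0 1 1 0
1 1 0 0 0
0 1 0 1 1
0 1 1 0 0

After press 3 at (1,1):
1 0 0 1 0
1 1 0 1 0
1 0 0 0 0
0 1 0 1 1
0 1 1 0 0

Lights still on: 11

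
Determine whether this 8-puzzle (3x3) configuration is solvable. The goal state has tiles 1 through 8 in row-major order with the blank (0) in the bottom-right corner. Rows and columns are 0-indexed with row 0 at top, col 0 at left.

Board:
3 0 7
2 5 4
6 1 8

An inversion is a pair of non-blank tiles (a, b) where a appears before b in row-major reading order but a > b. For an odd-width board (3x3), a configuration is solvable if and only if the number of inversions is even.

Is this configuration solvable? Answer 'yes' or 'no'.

Answer: yes

Derivation:
Inversions (pairs i<j in row-major order where tile[i] > tile[j] > 0): 12
12 is even, so the puzzle is solvable.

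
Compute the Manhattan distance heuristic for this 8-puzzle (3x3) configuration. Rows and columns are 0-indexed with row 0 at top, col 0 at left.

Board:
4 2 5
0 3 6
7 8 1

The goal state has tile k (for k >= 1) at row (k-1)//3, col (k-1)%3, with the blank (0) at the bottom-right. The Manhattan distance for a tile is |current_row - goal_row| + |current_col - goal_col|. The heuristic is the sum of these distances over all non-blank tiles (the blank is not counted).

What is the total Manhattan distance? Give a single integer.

Tile 4: at (0,0), goal (1,0), distance |0-1|+|0-0| = 1
Tile 2: at (0,1), goal (0,1), distance |0-0|+|1-1| = 0
Tile 5: at (0,2), goal (1,1), distance |0-1|+|2-1| = 2
Tile 3: at (1,1), goal (0,2), distance |1-0|+|1-2| = 2
Tile 6: at (1,2), goal (1,2), distance |1-1|+|2-2| = 0
Tile 7: at (2,0), goal (2,0), distance |2-2|+|0-0| = 0
Tile 8: at (2,1), goal (2,1), distance |2-2|+|1-1| = 0
Tile 1: at (2,2), goal (0,0), distance |2-0|+|2-0| = 4
Sum: 1 + 0 + 2 + 2 + 0 + 0 + 0 + 4 = 9

Answer: 9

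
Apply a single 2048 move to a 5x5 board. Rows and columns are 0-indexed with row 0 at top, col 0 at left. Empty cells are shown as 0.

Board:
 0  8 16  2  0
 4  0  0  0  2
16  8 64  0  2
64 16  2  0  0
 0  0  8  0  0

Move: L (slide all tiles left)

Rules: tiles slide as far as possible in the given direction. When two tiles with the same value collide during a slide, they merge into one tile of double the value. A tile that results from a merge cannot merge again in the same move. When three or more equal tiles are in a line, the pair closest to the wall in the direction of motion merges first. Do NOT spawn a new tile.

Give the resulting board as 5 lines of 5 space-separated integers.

Answer:  8 16  2  0  0
 4  2  0  0  0
16  8 64  2  0
64 16  2  0  0
 8  0  0  0  0

Derivation:
Slide left:
row 0: [0, 8, 16, 2, 0] -> [8, 16, 2, 0, 0]
row 1: [4, 0, 0, 0, 2] -> [4, 2, 0, 0, 0]
row 2: [16, 8, 64, 0, 2] -> [16, 8, 64, 2, 0]
row 3: [64, 16, 2, 0, 0] -> [64, 16, 2, 0, 0]
row 4: [0, 0, 8, 0, 0] -> [8, 0, 0, 0, 0]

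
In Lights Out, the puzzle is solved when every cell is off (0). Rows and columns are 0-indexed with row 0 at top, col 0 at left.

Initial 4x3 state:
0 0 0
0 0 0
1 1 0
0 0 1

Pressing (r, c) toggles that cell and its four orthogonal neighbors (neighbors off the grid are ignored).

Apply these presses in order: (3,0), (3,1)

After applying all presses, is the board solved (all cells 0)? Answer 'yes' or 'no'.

After press 1 at (3,0):
0 0 0
0 0 0
0 1 0
1 1 1

After press 2 at (3,1):
0 0 0
0 0 0
0 0 0
0 0 0

Lights still on: 0

Answer: yes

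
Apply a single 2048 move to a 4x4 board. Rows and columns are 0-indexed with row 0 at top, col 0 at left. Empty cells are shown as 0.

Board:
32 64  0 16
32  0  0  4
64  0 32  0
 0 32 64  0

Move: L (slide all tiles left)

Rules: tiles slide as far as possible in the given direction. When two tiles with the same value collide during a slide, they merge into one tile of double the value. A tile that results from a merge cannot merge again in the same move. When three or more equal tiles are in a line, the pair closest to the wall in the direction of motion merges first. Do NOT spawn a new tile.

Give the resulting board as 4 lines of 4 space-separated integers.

Slide left:
row 0: [32, 64, 0, 16] -> [32, 64, 16, 0]
row 1: [32, 0, 0, 4] -> [32, 4, 0, 0]
row 2: [64, 0, 32, 0] -> [64, 32, 0, 0]
row 3: [0, 32, 64, 0] -> [32, 64, 0, 0]

Answer: 32 64 16  0
32  4  0  0
64 32  0  0
32 64  0  0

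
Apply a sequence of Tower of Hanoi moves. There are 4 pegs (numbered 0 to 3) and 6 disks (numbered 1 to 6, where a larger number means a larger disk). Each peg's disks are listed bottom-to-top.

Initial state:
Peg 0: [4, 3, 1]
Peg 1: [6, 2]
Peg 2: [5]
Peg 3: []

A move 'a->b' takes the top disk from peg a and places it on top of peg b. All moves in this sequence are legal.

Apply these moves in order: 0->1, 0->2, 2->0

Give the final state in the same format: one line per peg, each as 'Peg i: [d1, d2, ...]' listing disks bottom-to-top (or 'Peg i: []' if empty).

After move 1 (0->1):
Peg 0: [4, 3]
Peg 1: [6, 2, 1]
Peg 2: [5]
Peg 3: []

After move 2 (0->2):
Peg 0: [4]
Peg 1: [6, 2, 1]
Peg 2: [5, 3]
Peg 3: []

After move 3 (2->0):
Peg 0: [4, 3]
Peg 1: [6, 2, 1]
Peg 2: [5]
Peg 3: []

Answer: Peg 0: [4, 3]
Peg 1: [6, 2, 1]
Peg 2: [5]
Peg 3: []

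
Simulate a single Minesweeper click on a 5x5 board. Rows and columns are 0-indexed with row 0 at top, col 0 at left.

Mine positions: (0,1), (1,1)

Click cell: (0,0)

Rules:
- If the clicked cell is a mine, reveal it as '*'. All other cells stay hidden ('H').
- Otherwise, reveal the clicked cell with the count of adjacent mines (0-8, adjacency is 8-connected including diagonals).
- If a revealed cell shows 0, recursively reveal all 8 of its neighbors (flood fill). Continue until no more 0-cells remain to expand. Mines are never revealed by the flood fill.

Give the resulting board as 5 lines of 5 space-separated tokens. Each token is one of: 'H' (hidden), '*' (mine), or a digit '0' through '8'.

2 H H H H
H H H H H
H H H H H
H H H H H
H H H H H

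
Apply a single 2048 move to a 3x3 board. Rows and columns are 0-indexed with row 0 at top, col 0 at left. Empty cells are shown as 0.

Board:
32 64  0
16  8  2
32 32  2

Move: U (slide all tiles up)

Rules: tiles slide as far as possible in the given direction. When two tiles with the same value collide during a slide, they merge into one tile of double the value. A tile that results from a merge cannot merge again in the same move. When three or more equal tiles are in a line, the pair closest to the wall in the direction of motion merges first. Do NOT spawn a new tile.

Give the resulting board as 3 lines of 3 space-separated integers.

Answer: 32 64  4
16  8  0
32 32  0

Derivation:
Slide up:
col 0: [32, 16, 32] -> [32, 16, 32]
col 1: [64, 8, 32] -> [64, 8, 32]
col 2: [0, 2, 2] -> [4, 0, 0]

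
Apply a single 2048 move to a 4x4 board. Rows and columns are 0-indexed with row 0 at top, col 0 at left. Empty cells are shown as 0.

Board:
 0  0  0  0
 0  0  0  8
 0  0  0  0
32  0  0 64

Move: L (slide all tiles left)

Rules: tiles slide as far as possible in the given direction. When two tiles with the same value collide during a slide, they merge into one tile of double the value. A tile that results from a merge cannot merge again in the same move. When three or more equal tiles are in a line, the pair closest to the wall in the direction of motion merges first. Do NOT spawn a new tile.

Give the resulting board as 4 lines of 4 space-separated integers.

Slide left:
row 0: [0, 0, 0, 0] -> [0, 0, 0, 0]
row 1: [0, 0, 0, 8] -> [8, 0, 0, 0]
row 2: [0, 0, 0, 0] -> [0, 0, 0, 0]
row 3: [32, 0, 0, 64] -> [32, 64, 0, 0]

Answer:  0  0  0  0
 8  0  0  0
 0  0  0  0
32 64  0  0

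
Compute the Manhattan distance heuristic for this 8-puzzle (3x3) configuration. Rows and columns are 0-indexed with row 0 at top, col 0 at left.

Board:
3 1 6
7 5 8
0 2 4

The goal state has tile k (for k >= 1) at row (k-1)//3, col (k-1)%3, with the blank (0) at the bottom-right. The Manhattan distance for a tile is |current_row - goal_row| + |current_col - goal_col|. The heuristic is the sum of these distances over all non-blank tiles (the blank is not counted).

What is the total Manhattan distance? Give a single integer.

Tile 3: at (0,0), goal (0,2), distance |0-0|+|0-2| = 2
Tile 1: at (0,1), goal (0,0), distance |0-0|+|1-0| = 1
Tile 6: at (0,2), goal (1,2), distance |0-1|+|2-2| = 1
Tile 7: at (1,0), goal (2,0), distance |1-2|+|0-0| = 1
Tile 5: at (1,1), goal (1,1), distance |1-1|+|1-1| = 0
Tile 8: at (1,2), goal (2,1), distance |1-2|+|2-1| = 2
Tile 2: at (2,1), goal (0,1), distance |2-0|+|1-1| = 2
Tile 4: at (2,2), goal (1,0), distance |2-1|+|2-0| = 3
Sum: 2 + 1 + 1 + 1 + 0 + 2 + 2 + 3 = 12

Answer: 12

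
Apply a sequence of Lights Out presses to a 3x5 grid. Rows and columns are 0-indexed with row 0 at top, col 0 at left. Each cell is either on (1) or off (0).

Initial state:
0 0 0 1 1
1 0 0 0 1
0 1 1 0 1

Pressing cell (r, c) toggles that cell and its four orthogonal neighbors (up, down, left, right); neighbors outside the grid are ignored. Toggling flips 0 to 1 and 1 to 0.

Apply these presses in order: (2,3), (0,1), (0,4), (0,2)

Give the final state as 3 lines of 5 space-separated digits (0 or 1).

After press 1 at (2,3):
0 0 0 1 1
1 0 0 1 1
0 1 0 1 0

After press 2 at (0,1):
1 1 1 1 1
1 1 0 1 1
0 1 0 1 0

After press 3 at (0,4):
1 1 1 0 0
1 1 0 1 0
0 1 0 1 0

After press 4 at (0,2):
1 0 0 1 0
1 1 1 1 0
0 1 0 1 0

Answer: 1 0 0 1 0
1 1 1 1 0
0 1 0 1 0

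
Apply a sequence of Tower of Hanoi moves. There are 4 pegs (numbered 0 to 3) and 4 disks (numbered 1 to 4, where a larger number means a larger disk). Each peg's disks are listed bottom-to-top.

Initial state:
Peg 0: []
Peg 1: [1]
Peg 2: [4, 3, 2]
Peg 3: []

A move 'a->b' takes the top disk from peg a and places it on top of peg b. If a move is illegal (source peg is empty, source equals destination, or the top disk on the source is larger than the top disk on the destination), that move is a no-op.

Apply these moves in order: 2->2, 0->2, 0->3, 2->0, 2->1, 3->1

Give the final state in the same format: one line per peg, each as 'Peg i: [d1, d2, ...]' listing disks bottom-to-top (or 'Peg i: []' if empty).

Answer: Peg 0: [2]
Peg 1: [1]
Peg 2: [4, 3]
Peg 3: []

Derivation:
After move 1 (2->2):
Peg 0: []
Peg 1: [1]
Peg 2: [4, 3, 2]
Peg 3: []

After move 2 (0->2):
Peg 0: []
Peg 1: [1]
Peg 2: [4, 3, 2]
Peg 3: []

After move 3 (0->3):
Peg 0: []
Peg 1: [1]
Peg 2: [4, 3, 2]
Peg 3: []

After move 4 (2->0):
Peg 0: [2]
Peg 1: [1]
Peg 2: [4, 3]
Peg 3: []

After move 5 (2->1):
Peg 0: [2]
Peg 1: [1]
Peg 2: [4, 3]
Peg 3: []

After move 6 (3->1):
Peg 0: [2]
Peg 1: [1]
Peg 2: [4, 3]
Peg 3: []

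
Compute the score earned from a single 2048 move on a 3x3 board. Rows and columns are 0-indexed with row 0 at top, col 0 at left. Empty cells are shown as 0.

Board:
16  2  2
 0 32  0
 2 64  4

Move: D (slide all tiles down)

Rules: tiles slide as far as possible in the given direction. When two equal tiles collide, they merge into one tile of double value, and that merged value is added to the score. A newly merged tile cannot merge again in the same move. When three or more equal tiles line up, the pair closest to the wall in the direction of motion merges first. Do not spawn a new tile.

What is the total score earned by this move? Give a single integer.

Answer: 0

Derivation:
Slide down:
col 0: [16, 0, 2] -> [0, 16, 2]  score +0 (running 0)
col 1: [2, 32, 64] -> [2, 32, 64]  score +0 (running 0)
col 2: [2, 0, 4] -> [0, 2, 4]  score +0 (running 0)
Board after move:
 0  2  0
16 32  2
 2 64  4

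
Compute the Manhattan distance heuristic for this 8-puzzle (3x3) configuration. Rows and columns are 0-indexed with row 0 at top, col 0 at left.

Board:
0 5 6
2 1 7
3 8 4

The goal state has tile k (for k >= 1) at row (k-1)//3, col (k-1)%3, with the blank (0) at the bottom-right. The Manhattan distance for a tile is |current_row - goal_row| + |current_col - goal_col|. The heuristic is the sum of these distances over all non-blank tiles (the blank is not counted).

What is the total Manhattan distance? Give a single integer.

Answer: 16

Derivation:
Tile 5: (0,1)->(1,1) = 1
Tile 6: (0,2)->(1,2) = 1
Tile 2: (1,0)->(0,1) = 2
Tile 1: (1,1)->(0,0) = 2
Tile 7: (1,2)->(2,0) = 3
Tile 3: (2,0)->(0,2) = 4
Tile 8: (2,1)->(2,1) = 0
Tile 4: (2,2)->(1,0) = 3
Sum: 1 + 1 + 2 + 2 + 3 + 4 + 0 + 3 = 16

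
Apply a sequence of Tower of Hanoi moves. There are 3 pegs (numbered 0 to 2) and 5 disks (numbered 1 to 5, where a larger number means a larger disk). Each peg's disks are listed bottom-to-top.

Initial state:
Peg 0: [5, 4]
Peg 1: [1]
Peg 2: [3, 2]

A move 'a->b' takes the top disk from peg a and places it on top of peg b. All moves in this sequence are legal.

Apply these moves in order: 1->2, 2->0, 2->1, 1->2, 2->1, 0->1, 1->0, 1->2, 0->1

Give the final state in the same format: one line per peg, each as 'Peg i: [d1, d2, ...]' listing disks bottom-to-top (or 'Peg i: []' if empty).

After move 1 (1->2):
Peg 0: [5, 4]
Peg 1: []
Peg 2: [3, 2, 1]

After move 2 (2->0):
Peg 0: [5, 4, 1]
Peg 1: []
Peg 2: [3, 2]

After move 3 (2->1):
Peg 0: [5, 4, 1]
Peg 1: [2]
Peg 2: [3]

After move 4 (1->2):
Peg 0: [5, 4, 1]
Peg 1: []
Peg 2: [3, 2]

After move 5 (2->1):
Peg 0: [5, 4, 1]
Peg 1: [2]
Peg 2: [3]

After move 6 (0->1):
Peg 0: [5, 4]
Peg 1: [2, 1]
Peg 2: [3]

After move 7 (1->0):
Peg 0: [5, 4, 1]
Peg 1: [2]
Peg 2: [3]

After move 8 (1->2):
Peg 0: [5, 4, 1]
Peg 1: []
Peg 2: [3, 2]

After move 9 (0->1):
Peg 0: [5, 4]
Peg 1: [1]
Peg 2: [3, 2]

Answer: Peg 0: [5, 4]
Peg 1: [1]
Peg 2: [3, 2]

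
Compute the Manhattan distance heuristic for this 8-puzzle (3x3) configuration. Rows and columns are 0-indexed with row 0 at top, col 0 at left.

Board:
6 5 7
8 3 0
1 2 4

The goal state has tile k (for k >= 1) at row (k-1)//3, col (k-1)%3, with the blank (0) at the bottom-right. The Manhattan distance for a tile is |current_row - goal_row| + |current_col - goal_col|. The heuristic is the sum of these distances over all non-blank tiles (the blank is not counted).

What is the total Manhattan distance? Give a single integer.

Answer: 19

Derivation:
Tile 6: (0,0)->(1,2) = 3
Tile 5: (0,1)->(1,1) = 1
Tile 7: (0,2)->(2,0) = 4
Tile 8: (1,0)->(2,1) = 2
Tile 3: (1,1)->(0,2) = 2
Tile 1: (2,0)->(0,0) = 2
Tile 2: (2,1)->(0,1) = 2
Tile 4: (2,2)->(1,0) = 3
Sum: 3 + 1 + 4 + 2 + 2 + 2 + 2 + 3 = 19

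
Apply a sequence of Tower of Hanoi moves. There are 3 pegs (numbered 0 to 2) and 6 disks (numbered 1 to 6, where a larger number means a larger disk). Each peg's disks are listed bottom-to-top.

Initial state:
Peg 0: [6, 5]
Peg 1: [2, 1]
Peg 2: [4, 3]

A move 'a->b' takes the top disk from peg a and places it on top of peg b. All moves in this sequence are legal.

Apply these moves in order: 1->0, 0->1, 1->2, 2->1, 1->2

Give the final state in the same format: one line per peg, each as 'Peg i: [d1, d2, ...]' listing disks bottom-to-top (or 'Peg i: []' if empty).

Answer: Peg 0: [6, 5]
Peg 1: [2]
Peg 2: [4, 3, 1]

Derivation:
After move 1 (1->0):
Peg 0: [6, 5, 1]
Peg 1: [2]
Peg 2: [4, 3]

After move 2 (0->1):
Peg 0: [6, 5]
Peg 1: [2, 1]
Peg 2: [4, 3]

After move 3 (1->2):
Peg 0: [6, 5]
Peg 1: [2]
Peg 2: [4, 3, 1]

After move 4 (2->1):
Peg 0: [6, 5]
Peg 1: [2, 1]
Peg 2: [4, 3]

After move 5 (1->2):
Peg 0: [6, 5]
Peg 1: [2]
Peg 2: [4, 3, 1]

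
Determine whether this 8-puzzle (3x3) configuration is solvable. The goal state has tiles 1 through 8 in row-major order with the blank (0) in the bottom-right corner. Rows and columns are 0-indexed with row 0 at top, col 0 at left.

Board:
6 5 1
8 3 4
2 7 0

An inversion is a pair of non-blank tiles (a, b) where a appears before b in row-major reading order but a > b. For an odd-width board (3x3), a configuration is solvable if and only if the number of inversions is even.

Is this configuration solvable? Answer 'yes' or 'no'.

Answer: no

Derivation:
Inversions (pairs i<j in row-major order where tile[i] > tile[j] > 0): 15
15 is odd, so the puzzle is not solvable.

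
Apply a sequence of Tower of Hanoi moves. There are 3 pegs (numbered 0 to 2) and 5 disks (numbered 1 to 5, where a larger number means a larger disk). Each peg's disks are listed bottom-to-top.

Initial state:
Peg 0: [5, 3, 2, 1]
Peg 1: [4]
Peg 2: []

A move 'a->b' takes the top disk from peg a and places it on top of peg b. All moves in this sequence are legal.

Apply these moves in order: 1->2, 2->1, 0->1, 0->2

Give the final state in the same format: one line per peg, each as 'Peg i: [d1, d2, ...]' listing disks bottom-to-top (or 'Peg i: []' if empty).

After move 1 (1->2):
Peg 0: [5, 3, 2, 1]
Peg 1: []
Peg 2: [4]

After move 2 (2->1):
Peg 0: [5, 3, 2, 1]
Peg 1: [4]
Peg 2: []

After move 3 (0->1):
Peg 0: [5, 3, 2]
Peg 1: [4, 1]
Peg 2: []

After move 4 (0->2):
Peg 0: [5, 3]
Peg 1: [4, 1]
Peg 2: [2]

Answer: Peg 0: [5, 3]
Peg 1: [4, 1]
Peg 2: [2]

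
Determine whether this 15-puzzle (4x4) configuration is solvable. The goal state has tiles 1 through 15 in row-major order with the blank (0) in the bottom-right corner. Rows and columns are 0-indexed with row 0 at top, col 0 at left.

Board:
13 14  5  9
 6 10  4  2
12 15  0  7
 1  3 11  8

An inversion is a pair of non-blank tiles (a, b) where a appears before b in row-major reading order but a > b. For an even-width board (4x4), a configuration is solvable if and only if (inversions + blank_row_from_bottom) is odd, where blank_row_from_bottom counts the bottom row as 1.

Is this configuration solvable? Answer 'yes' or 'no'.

Answer: no

Derivation:
Inversions: 62
Blank is in row 2 (0-indexed from top), which is row 2 counting from the bottom (bottom = 1).
62 + 2 = 64, which is even, so the puzzle is not solvable.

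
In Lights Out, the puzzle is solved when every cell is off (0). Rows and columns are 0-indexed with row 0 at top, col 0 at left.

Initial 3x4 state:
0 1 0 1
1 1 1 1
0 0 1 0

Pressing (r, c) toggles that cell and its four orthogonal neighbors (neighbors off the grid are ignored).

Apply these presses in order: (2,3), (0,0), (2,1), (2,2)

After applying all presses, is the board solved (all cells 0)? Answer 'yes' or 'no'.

Answer: no

Derivation:
After press 1 at (2,3):
0 1 0 1
1 1 1 0
0 0 0 1

After press 2 at (0,0):
1 0 0 1
0 1 1 0
0 0 0 1

After press 3 at (2,1):
1 0 0 1
0 0 1 0
1 1 1 1

After press 4 at (2,2):
1 0 0 1
0 0 0 0
1 0 0 0

Lights still on: 3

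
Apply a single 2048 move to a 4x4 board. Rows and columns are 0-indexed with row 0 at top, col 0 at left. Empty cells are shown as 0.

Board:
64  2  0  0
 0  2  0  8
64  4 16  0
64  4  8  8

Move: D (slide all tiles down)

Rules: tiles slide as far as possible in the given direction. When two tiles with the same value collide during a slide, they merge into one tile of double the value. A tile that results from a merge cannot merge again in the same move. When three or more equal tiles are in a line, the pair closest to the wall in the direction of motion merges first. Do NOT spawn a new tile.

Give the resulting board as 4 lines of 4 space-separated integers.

Answer:   0   0   0   0
  0   0   0   0
 64   4  16   0
128   8   8  16

Derivation:
Slide down:
col 0: [64, 0, 64, 64] -> [0, 0, 64, 128]
col 1: [2, 2, 4, 4] -> [0, 0, 4, 8]
col 2: [0, 0, 16, 8] -> [0, 0, 16, 8]
col 3: [0, 8, 0, 8] -> [0, 0, 0, 16]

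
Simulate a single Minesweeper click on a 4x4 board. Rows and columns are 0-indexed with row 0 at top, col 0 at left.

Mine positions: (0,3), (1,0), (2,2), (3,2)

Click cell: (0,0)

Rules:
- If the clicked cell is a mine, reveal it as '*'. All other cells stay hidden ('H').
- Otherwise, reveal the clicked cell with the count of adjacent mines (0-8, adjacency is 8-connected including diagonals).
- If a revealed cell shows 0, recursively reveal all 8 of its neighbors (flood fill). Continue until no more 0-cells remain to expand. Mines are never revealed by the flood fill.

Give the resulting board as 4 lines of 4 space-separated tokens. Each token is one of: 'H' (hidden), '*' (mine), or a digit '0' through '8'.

1 H H H
H H H H
H H H H
H H H H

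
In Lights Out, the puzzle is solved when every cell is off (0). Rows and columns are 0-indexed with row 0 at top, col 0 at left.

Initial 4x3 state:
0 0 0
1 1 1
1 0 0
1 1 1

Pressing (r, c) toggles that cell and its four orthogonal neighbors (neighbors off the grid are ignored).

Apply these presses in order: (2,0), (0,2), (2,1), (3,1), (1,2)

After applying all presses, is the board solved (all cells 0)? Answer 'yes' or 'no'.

Answer: no

Derivation:
After press 1 at (2,0):
0 0 0
0 1 1
0 1 0
0 1 1

After press 2 at (0,2):
0 1 1
0 1 0
0 1 0
0 1 1

After press 3 at (2,1):
0 1 1
0 0 0
1 0 1
0 0 1

After press 4 at (3,1):
0 1 1
0 0 0
1 1 1
1 1 0

After press 5 at (1,2):
0 1 0
0 1 1
1 1 0
1 1 0

Lights still on: 7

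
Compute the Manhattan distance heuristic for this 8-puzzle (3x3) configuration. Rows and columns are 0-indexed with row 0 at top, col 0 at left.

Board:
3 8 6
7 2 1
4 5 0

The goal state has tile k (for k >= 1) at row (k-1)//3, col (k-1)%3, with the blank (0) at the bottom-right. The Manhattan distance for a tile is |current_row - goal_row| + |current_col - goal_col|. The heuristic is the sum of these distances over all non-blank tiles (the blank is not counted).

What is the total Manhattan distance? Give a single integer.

Tile 3: at (0,0), goal (0,2), distance |0-0|+|0-2| = 2
Tile 8: at (0,1), goal (2,1), distance |0-2|+|1-1| = 2
Tile 6: at (0,2), goal (1,2), distance |0-1|+|2-2| = 1
Tile 7: at (1,0), goal (2,0), distance |1-2|+|0-0| = 1
Tile 2: at (1,1), goal (0,1), distance |1-0|+|1-1| = 1
Tile 1: at (1,2), goal (0,0), distance |1-0|+|2-0| = 3
Tile 4: at (2,0), goal (1,0), distance |2-1|+|0-0| = 1
Tile 5: at (2,1), goal (1,1), distance |2-1|+|1-1| = 1
Sum: 2 + 2 + 1 + 1 + 1 + 3 + 1 + 1 = 12

Answer: 12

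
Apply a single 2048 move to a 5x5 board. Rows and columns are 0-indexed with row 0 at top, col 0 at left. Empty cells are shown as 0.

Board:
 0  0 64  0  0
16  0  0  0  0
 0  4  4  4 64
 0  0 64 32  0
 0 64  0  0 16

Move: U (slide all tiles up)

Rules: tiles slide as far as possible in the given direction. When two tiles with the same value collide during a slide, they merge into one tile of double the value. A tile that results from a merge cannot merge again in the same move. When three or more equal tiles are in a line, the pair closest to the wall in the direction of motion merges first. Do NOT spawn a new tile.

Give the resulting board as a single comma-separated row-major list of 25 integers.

Slide up:
col 0: [0, 16, 0, 0, 0] -> [16, 0, 0, 0, 0]
col 1: [0, 0, 4, 0, 64] -> [4, 64, 0, 0, 0]
col 2: [64, 0, 4, 64, 0] -> [64, 4, 64, 0, 0]
col 3: [0, 0, 4, 32, 0] -> [4, 32, 0, 0, 0]
col 4: [0, 0, 64, 0, 16] -> [64, 16, 0, 0, 0]

Answer: 16, 4, 64, 4, 64, 0, 64, 4, 32, 16, 0, 0, 64, 0, 0, 0, 0, 0, 0, 0, 0, 0, 0, 0, 0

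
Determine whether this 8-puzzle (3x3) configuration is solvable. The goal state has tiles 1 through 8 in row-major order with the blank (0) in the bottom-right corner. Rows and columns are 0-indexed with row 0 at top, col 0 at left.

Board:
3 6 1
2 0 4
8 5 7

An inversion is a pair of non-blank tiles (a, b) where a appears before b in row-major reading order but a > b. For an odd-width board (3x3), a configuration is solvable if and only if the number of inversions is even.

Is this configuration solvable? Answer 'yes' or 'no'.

Answer: yes

Derivation:
Inversions (pairs i<j in row-major order where tile[i] > tile[j] > 0): 8
8 is even, so the puzzle is solvable.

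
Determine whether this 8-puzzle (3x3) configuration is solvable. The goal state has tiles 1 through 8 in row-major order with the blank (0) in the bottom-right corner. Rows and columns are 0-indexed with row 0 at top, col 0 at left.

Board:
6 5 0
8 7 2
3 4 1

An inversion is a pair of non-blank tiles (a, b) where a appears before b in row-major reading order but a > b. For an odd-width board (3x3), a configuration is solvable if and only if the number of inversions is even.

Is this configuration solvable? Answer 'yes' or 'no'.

Inversions (pairs i<j in row-major order where tile[i] > tile[j] > 0): 21
21 is odd, so the puzzle is not solvable.

Answer: no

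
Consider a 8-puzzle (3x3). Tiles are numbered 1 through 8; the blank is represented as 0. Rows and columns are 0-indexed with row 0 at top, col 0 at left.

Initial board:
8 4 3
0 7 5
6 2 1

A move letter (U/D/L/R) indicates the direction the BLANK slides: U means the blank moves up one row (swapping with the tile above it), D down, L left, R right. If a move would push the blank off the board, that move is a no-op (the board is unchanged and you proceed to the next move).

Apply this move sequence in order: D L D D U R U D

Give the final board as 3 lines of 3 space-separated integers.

After move 1 (D):
8 4 3
6 7 5
0 2 1

After move 2 (L):
8 4 3
6 7 5
0 2 1

After move 3 (D):
8 4 3
6 7 5
0 2 1

After move 4 (D):
8 4 3
6 7 5
0 2 1

After move 5 (U):
8 4 3
0 7 5
6 2 1

After move 6 (R):
8 4 3
7 0 5
6 2 1

After move 7 (U):
8 0 3
7 4 5
6 2 1

After move 8 (D):
8 4 3
7 0 5
6 2 1

Answer: 8 4 3
7 0 5
6 2 1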